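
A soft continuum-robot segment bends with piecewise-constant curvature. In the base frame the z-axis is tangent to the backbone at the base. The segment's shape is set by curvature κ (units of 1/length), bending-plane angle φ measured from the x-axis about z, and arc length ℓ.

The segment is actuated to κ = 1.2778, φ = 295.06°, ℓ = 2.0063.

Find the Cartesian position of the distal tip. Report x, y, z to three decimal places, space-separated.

θ = κ·ℓ = 1.2778 × 2.0063 = 2.56365 rad
ρ = (1 − cos θ)/κ = (1 − -0.83759)/1.2778 = 1.43809
z = sin θ / κ = 0.54630/1.2778 = 0.42753
x = ρ cos φ = 1.43809 × cos(295.06°) = 0.60913
y = ρ sin φ = 1.43809 × sin(295.06°) = -1.30271

0.609 -1.303 0.428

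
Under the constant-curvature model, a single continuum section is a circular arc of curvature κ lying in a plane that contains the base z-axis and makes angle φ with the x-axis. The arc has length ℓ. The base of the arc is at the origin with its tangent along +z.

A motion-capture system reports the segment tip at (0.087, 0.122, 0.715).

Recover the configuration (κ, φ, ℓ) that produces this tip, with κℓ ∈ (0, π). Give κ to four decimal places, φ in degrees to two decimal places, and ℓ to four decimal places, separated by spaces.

0.5615 54.51 0.7358

ρ = √(x²+y²) = √(0.087² + 0.122²) = 0.14984
φ = atan2(y, x) mod 360° = atan2(0.122, 0.087) = 54.5068°
|p|² = ρ² + z² = 0.14984² + 0.715² = 0.53368
κ = 2ρ / |p|² = 2×0.14984 / 0.53368 = 0.56155
θ = 2·atan2(ρ, z) = 2·atan2(0.14984, 0.715) = 0.41316 rad
ℓ = θ/κ = 0.41316/0.56155 = 0.73575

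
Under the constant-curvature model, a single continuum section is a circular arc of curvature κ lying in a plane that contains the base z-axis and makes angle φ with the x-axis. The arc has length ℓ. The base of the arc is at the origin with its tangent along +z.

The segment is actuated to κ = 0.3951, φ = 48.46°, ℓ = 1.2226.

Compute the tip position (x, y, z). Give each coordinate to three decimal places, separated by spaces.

0.192 0.217 1.176

θ = κ·ℓ = 0.3951 × 1.2226 = 0.48305 rad
ρ = (1 − cos θ)/κ = (1 − 0.88558)/0.3951 = 0.28959
z = sin θ / κ = 0.46448/0.3951 = 1.17561
x = ρ cos φ = 0.28959 × cos(48.46°) = 0.19204
y = ρ sin φ = 0.28959 × sin(48.46°) = 0.21676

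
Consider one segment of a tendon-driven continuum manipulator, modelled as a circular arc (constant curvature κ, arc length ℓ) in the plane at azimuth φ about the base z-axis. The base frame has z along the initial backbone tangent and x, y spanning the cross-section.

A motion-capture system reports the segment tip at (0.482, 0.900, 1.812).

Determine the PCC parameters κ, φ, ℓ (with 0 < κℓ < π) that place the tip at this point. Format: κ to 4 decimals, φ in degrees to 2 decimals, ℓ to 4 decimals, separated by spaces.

0.4720 61.83 2.1740

ρ = √(x²+y²) = √(0.482² + 0.900²) = 1.02094
φ = atan2(y, x) mod 360° = atan2(0.900, 0.482) = 61.8285°
|p|² = ρ² + z² = 1.02094² + 1.812² = 4.32567
κ = 2ρ / |p|² = 2×1.02094 / 4.32567 = 0.47204
θ = 2·atan2(ρ, z) = 2·atan2(1.02094, 1.812) = 1.02620 rad
ℓ = θ/κ = 1.02620/0.47204 = 2.17397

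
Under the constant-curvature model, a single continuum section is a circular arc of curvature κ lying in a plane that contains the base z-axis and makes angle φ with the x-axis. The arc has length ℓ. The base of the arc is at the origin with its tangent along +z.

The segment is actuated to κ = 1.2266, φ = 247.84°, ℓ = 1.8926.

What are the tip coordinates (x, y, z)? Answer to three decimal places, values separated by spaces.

-0.517 -1.270 0.596

θ = κ·ℓ = 1.2266 × 1.8926 = 2.32146 rad
ρ = (1 − cos θ)/κ = (1 − -0.68213)/1.2266 = 1.37137
z = sin θ / κ = 0.73123/1.2266 = 0.59615
x = ρ cos φ = 1.37137 × cos(247.84°) = -0.51727
y = ρ sin φ = 1.37137 × sin(247.84°) = -1.27008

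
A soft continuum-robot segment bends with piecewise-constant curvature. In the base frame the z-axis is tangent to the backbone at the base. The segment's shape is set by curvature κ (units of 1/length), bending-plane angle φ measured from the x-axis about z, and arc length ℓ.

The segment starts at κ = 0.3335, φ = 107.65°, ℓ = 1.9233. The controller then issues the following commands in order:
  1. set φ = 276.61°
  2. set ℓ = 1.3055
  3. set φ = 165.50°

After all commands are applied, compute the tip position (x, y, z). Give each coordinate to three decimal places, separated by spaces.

initial: κ=0.3335, φ=107.65°, ℓ=1.9233
cmd 1: set φ=276.61° → (κ,φ,ℓ)=(0.3335,276.61°,1.9233) → tip=(0.0686,-0.5920,1.7941)
cmd 2: set ℓ=1.3055 → (κ,φ,ℓ)=(0.3335,276.61°,1.3055) → tip=(0.0322,-0.2779,1.2646)
cmd 3: set φ=165.50° → (κ,φ,ℓ)=(0.3335,165.50°,1.3055) → tip=(-0.2708,0.0700,1.2646)

-0.271 0.070 1.265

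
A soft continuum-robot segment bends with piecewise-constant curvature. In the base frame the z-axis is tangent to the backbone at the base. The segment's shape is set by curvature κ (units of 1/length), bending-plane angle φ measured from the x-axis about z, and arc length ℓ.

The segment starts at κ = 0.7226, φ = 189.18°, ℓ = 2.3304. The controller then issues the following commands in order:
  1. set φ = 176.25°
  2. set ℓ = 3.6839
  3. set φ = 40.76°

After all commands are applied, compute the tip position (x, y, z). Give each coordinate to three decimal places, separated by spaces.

1.978 1.705 0.639

initial: κ=0.7226, φ=189.18°, ℓ=2.3304
cmd 1: set φ=176.25° → (κ,φ,ℓ)=(0.7226,176.25°,2.3304) → tip=(-1.5368,0.1007,1.3750)
cmd 2: set ℓ=3.6839 → (κ,φ,ℓ)=(0.7226,176.25°,3.6839) → tip=(-2.6061,0.1708,0.6386)
cmd 3: set φ=40.76° → (κ,φ,ℓ)=(0.7226,40.76°,3.6839) → tip=(1.9782,1.7051,0.6386)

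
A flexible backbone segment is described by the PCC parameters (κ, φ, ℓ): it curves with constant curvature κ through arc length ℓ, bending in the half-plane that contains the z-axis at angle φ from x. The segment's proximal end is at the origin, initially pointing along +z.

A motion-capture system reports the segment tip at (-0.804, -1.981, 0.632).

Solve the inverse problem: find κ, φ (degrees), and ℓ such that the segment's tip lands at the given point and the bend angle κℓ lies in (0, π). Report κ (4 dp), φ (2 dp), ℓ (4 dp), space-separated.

ρ = √(x²+y²) = √(-0.804² + -1.981²) = 2.13794
φ = atan2(y, x) mod 360° = atan2(-1.981, -0.804) = 247.9099°
|p|² = ρ² + z² = 2.13794² + 0.632² = 4.97020
κ = 2ρ / |p|² = 2×2.13794 / 4.97020 = 0.86030
θ = 2·atan2(ρ, z) = 2·atan2(2.13794, 0.632) = 2.56674 rad
ℓ = θ/κ = 2.56674/0.86030 = 2.98353

0.8603 247.91 2.9835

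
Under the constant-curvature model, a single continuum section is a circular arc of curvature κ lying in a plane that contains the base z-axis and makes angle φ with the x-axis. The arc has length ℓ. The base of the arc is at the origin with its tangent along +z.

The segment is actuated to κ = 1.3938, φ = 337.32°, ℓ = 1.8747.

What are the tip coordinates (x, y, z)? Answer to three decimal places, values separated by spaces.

1.234 -0.516 0.362

θ = κ·ℓ = 1.3938 × 1.8747 = 2.61296 rad
ρ = (1 − cos θ)/κ = (1 − -0.86350)/1.3938 = 1.33699
z = sin θ / κ = 0.50436/1.3938 = 0.36186
x = ρ cos φ = 1.33699 × cos(337.32°) = 1.23360
y = ρ sin φ = 1.33699 × sin(337.32°) = -0.51552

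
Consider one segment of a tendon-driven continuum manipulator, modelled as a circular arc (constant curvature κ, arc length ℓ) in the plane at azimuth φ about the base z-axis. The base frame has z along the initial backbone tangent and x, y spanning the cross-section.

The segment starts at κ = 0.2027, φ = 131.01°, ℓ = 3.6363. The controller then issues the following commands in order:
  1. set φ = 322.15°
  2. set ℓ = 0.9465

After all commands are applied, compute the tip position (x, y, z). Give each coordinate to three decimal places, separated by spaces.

initial: κ=0.2027, φ=131.01°, ℓ=3.6363
cmd 1: set φ=322.15° → (κ,φ,ℓ)=(0.2027,322.15°,3.6363) → tip=(1.0111,-0.7857,3.3159)
cmd 2: set ℓ=0.9465 → (κ,φ,ℓ)=(0.2027,322.15°,0.9465) → tip=(0.0715,-0.0555,0.9407)

0.071 -0.056 0.941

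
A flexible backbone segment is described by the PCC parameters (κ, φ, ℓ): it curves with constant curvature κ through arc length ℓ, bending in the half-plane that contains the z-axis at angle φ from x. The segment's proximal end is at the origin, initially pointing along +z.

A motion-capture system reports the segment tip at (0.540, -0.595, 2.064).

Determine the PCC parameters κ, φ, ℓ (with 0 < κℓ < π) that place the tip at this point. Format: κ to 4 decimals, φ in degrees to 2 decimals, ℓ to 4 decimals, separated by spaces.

ρ = √(x²+y²) = √(0.540² + -0.595²) = 0.80351
φ = atan2(y, x) mod 360° = atan2(-0.595, 0.540) = 312.2257°
|p|² = ρ² + z² = 0.80351² + 2.064² = 4.90572
κ = 2ρ / |p|² = 2×0.80351 / 4.90572 = 0.32758
θ = 2·atan2(ρ, z) = 2·atan2(0.80351, 2.064) = 0.74249 rad
ℓ = θ/κ = 0.74249/0.32758 = 2.26659

0.3276 312.23 2.2666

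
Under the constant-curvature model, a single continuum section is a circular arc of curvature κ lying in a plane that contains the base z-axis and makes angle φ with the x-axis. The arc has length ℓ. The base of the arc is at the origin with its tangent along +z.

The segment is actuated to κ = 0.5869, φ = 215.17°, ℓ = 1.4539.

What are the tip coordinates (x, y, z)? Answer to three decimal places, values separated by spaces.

-0.477 -0.336 1.284

θ = κ·ℓ = 0.5869 × 1.4539 = 0.85329 rad
ρ = (1 − cos θ)/κ = (1 − 0.65750)/0.5869 = 0.58357
z = sin θ / κ = 0.75345/0.5869 = 1.28378
x = ρ cos φ = 0.58357 × cos(215.17°) = -0.47703
y = ρ sin φ = 0.58357 × sin(215.17°) = -0.33614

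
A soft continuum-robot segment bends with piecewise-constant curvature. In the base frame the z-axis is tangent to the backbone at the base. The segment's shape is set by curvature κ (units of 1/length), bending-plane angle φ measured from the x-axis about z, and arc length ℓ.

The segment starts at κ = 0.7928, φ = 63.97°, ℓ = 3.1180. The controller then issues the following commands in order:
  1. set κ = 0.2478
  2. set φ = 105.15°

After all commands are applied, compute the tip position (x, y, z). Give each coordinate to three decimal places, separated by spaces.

-0.299 1.106 2.817

initial: κ=0.7928, φ=63.97°, ℓ=3.1180
cmd 1: set κ=0.2478 → (κ,φ,ℓ)=(0.2478,63.97°,3.1180) → tip=(0.5028,1.0296,2.8169)
cmd 2: set φ=105.15° → (κ,φ,ℓ)=(0.2478,105.15°,3.1180) → tip=(-0.2995,1.1060,2.8169)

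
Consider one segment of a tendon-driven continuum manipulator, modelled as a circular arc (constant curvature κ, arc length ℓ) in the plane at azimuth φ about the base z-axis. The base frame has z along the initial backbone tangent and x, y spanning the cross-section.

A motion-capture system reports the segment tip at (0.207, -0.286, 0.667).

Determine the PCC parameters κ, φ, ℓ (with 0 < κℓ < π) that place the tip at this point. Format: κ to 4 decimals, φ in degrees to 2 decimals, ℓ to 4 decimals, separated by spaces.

ρ = √(x²+y²) = √(0.207² + -0.286²) = 0.35305
φ = atan2(y, x) mod 360° = atan2(-0.286, 0.207) = 305.8961°
|p|² = ρ² + z² = 0.35305² + 0.667² = 0.56953
κ = 2ρ / |p|² = 2×0.35305 / 0.56953 = 1.23979
θ = 2·atan2(ρ, z) = 2·atan2(0.35305, 0.667) = 0.97364 rad
ℓ = θ/κ = 0.97364/1.23979 = 0.78533

1.2398 305.90 0.7853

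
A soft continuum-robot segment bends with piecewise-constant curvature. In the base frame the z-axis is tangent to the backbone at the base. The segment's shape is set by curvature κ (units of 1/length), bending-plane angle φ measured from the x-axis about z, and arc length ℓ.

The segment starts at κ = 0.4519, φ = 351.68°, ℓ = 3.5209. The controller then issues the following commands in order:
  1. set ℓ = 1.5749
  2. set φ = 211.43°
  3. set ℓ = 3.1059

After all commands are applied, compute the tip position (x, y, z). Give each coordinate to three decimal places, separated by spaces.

initial: κ=0.4519, φ=351.68°, ℓ=3.5209
cmd 1: set ℓ=1.5749 → (κ,φ,ℓ)=(0.4519,351.68°,1.5749) → tip=(0.5315,-0.0777,1.4453)
cmd 2: set φ=211.43° → (κ,φ,ℓ)=(0.4519,211.43°,1.5749) → tip=(-0.4584,-0.2801,1.4453)
cmd 3: set ℓ=3.1059 → (κ,φ,ℓ)=(0.4519,211.43°,3.1059) → tip=(-1.5739,-0.9618,2.1820)

-1.574 -0.962 2.182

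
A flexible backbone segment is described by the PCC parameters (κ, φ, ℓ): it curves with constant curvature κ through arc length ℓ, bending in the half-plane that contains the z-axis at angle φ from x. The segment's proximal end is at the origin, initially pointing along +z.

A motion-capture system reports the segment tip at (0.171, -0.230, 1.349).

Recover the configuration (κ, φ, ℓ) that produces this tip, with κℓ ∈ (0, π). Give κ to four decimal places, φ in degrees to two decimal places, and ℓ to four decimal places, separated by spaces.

0.3014 306.63 1.3892

ρ = √(x²+y²) = √(0.171² + -0.230²) = 0.28660
φ = atan2(y, x) mod 360° = atan2(-0.230, 0.171) = 306.6300°
|p|² = ρ² + z² = 0.28660² + 1.349² = 1.90194
κ = 2ρ / |p|² = 2×0.28660 / 1.90194 = 0.30138
θ = 2·atan2(ρ, z) = 2·atan2(0.28660, 1.349) = 0.41869 rad
ℓ = θ/κ = 0.41869/0.30138 = 1.38923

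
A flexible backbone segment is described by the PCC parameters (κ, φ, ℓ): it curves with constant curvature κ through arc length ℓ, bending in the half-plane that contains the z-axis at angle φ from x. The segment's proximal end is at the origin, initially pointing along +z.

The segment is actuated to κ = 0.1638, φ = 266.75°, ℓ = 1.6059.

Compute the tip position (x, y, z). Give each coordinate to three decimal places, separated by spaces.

-0.012 -0.210 1.587

θ = κ·ℓ = 0.1638 × 1.6059 = 0.26305 rad
ρ = (1 − cos θ)/κ = (1 − 0.96560)/0.1638 = 0.21000
z = sin θ / κ = 0.26002/0.1638 = 1.58744
x = ρ cos φ = 0.21000 × cos(266.75°) = -0.01191
y = ρ sin φ = 0.21000 × sin(266.75°) = -0.20966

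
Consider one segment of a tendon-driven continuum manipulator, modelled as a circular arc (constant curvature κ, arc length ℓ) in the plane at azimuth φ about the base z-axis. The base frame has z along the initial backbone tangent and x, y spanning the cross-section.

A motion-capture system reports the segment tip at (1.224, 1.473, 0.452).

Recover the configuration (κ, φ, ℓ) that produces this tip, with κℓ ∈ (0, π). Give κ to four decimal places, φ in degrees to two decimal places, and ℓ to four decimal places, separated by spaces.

0.9892 50.27 2.7073

ρ = √(x²+y²) = √(1.224² + 1.473²) = 1.91518
φ = atan2(y, x) mod 360° = atan2(1.473, 1.224) = 50.2749°
|p|² = ρ² + z² = 1.91518² + 0.452² = 3.87221
κ = 2ρ / |p|² = 2×1.91518 / 3.87221 = 0.98919
θ = 2·atan2(ρ, z) = 2·atan2(1.91518, 0.452) = 2.67806 rad
ℓ = θ/κ = 2.67806/0.98919 = 2.70732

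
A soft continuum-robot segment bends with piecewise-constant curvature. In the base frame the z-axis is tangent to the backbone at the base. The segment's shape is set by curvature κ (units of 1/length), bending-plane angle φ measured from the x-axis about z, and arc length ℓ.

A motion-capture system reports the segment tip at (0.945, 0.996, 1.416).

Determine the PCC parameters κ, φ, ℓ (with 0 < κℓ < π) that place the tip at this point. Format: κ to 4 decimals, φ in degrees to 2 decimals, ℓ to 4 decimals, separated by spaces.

0.7059 46.51 2.1816

ρ = √(x²+y²) = √(0.945² + 0.996²) = 1.37297
φ = atan2(y, x) mod 360° = atan2(0.996, 0.945) = 46.5051°
|p|² = ρ² + z² = 1.37297² + 1.416² = 3.89010
κ = 2ρ / |p|² = 2×1.37297 / 3.89010 = 0.70588
θ = 2·atan2(ρ, z) = 2·atan2(1.37297, 1.416) = 1.53994 rad
ℓ = θ/κ = 1.53994/0.70588 = 2.18159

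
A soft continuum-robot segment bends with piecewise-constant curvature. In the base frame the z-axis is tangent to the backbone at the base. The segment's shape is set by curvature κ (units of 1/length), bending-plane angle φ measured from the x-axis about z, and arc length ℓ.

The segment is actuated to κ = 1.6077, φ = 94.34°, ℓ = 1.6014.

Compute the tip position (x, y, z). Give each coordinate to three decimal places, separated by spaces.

θ = κ·ℓ = 1.6077 × 1.6014 = 2.57457 rad
ρ = (1 − cos θ)/κ = (1 − -0.84350)/1.6077 = 1.14667
z = sin θ / κ = 0.53712/1.6077 = 0.33409
x = ρ cos φ = 1.14667 × cos(94.34°) = -0.08677
y = ρ sin φ = 1.14667 × sin(94.34°) = 1.14338

-0.087 1.143 0.334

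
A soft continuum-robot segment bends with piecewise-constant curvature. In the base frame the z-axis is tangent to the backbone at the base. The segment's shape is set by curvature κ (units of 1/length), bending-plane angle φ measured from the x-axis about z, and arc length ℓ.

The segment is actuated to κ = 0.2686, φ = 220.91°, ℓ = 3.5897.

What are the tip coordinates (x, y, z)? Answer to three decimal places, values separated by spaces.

θ = κ·ℓ = 0.2686 × 3.5897 = 0.96419 rad
ρ = (1 − cos θ)/κ = (1 − 0.57008)/0.2686 = 1.60060
z = sin θ / κ = 0.82159/0.2686 = 3.05878
x = ρ cos φ = 1.60060 × cos(220.91°) = -1.20963
y = ρ sin φ = 1.60060 × sin(220.91°) = -1.04819

-1.210 -1.048 3.059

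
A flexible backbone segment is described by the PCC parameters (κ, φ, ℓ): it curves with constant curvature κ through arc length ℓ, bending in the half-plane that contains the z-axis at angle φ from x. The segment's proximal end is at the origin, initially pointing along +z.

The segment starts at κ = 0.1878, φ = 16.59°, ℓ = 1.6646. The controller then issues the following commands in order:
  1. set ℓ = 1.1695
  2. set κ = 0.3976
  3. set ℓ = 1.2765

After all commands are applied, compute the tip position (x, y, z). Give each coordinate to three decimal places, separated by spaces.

initial: κ=0.1878, φ=16.59°, ℓ=1.6646
cmd 1: set ℓ=1.1695 → (κ,φ,ℓ)=(0.1878,16.59°,1.1695) → tip=(0.1226,0.0365,1.1601)
cmd 2: set κ=0.3976 → (κ,φ,ℓ)=(0.3976,16.59°,1.1695) → tip=(0.2559,0.0762,1.1278)
cmd 3: set ℓ=1.2765 → (κ,φ,ℓ)=(0.3976,16.59°,1.2765) → tip=(0.3038,0.0905,1.2224)

0.304 0.091 1.222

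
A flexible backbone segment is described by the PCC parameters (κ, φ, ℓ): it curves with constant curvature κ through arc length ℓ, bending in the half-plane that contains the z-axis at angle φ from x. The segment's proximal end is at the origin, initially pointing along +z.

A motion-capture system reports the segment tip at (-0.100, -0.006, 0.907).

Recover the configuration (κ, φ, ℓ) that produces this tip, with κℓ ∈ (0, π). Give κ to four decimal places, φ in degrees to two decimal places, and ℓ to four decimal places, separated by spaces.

ρ = √(x²+y²) = √(-0.100² + -0.006²) = 0.10018
φ = atan2(y, x) mod 360° = atan2(-0.006, -0.100) = 183.4336°
|p|² = ρ² + z² = 0.10018² + 0.907² = 0.83269
κ = 2ρ / |p|² = 2×0.10018 / 0.83269 = 0.24062
θ = 2·atan2(ρ, z) = 2·atan2(0.10018, 0.907) = 0.22001 rad
ℓ = θ/κ = 0.22001/0.24062 = 0.91436

0.2406 183.43 0.9144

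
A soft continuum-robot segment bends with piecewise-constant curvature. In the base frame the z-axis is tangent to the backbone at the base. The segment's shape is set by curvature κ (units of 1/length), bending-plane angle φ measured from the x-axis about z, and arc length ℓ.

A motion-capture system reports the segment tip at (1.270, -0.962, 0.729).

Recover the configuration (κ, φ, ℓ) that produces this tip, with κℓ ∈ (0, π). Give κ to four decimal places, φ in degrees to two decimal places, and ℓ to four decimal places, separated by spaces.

ρ = √(x²+y²) = √(1.270² + -0.962²) = 1.59322
φ = atan2(y, x) mod 360° = atan2(-0.962, 1.270) = 322.8568°
|p|² = ρ² + z² = 1.59322² + 0.729² = 3.06978
κ = 2ρ / |p|² = 2×1.59322 / 3.06978 = 1.03800
θ = 2·atan2(ρ, z) = 2·atan2(1.59322, 0.729) = 2.28334 rad
ℓ = θ/κ = 2.28334/1.03800 = 2.19975

1.0380 322.86 2.1997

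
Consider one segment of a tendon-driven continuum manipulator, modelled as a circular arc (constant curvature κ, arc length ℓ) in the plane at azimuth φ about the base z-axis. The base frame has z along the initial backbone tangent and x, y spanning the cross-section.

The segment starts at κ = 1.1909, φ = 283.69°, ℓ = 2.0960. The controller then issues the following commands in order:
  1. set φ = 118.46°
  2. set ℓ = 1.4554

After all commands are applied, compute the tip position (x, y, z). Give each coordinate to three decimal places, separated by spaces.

-0.465 0.858 0.829

initial: κ=1.1909, φ=283.69°, ℓ=2.0960
cmd 1: set φ=118.46° → (κ,φ,ℓ)=(1.1909,118.46°,2.0960) → tip=(-0.7198,1.3279,0.5051)
cmd 2: set ℓ=1.4554 → (κ,φ,ℓ)=(1.1909,118.46°,1.4554) → tip=(-0.4649,0.8576,0.8286)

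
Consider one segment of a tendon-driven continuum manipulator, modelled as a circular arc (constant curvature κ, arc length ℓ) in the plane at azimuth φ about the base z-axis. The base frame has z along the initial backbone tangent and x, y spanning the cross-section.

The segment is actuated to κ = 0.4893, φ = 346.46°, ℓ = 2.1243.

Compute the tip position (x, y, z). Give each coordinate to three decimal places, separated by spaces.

0.980 -0.236 1.762

θ = κ·ℓ = 0.4893 × 2.1243 = 1.03942 rad
ρ = (1 − cos θ)/κ = (1 − 0.50672)/0.4893 = 1.00813
z = sin θ / κ = 0.86211/0.4893 = 1.76193
x = ρ cos φ = 1.00813 × cos(346.46°) = 0.98011
y = ρ sin φ = 1.00813 × sin(346.46°) = -0.23603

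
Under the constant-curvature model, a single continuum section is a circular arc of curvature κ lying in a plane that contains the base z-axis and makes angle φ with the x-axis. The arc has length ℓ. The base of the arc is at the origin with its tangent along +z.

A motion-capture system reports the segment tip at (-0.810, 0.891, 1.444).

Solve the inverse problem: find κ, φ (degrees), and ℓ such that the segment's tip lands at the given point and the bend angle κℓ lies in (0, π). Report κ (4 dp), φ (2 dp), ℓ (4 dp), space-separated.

0.6813 132.27 2.0406

ρ = √(x²+y²) = √(-0.810² + 0.891²) = 1.20415
φ = atan2(y, x) mod 360° = atan2(0.891, -0.810) = 132.2737°
|p|² = ρ² + z² = 1.20415² + 1.444² = 3.53512
κ = 2ρ / |p|² = 2×1.20415 / 3.53512 = 0.68125
θ = 2·atan2(ρ, z) = 2·atan2(1.20415, 1.444) = 1.39015 rad
ℓ = θ/κ = 1.39015/0.68125 = 2.04058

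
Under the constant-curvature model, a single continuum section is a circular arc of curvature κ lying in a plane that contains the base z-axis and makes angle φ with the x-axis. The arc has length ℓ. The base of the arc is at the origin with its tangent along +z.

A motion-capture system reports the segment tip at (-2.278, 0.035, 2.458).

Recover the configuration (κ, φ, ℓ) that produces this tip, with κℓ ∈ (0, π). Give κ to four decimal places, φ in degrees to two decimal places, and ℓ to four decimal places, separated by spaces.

ρ = √(x²+y²) = √(-2.278² + 0.035²) = 2.27827
φ = atan2(y, x) mod 360° = atan2(0.035, -2.278) = 179.1198°
|p|² = ρ² + z² = 2.27827² + 2.458² = 11.23227
κ = 2ρ / |p|² = 2×2.27827 / 11.23227 = 0.40566
θ = 2·atan2(ρ, z) = 2·atan2(2.27827, 2.458) = 1.49494 rad
ℓ = θ/κ = 1.49494/0.40566 = 3.68515

0.4057 179.12 3.6852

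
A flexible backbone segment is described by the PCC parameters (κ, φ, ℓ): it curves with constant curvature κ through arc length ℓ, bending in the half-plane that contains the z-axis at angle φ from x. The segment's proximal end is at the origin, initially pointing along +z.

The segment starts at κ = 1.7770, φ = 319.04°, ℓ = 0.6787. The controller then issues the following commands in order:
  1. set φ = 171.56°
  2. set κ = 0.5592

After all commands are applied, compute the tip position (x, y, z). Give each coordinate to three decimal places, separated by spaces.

initial: κ=1.7770, φ=319.04°, ℓ=0.6787
cmd 1: set φ=171.56° → (κ,φ,ℓ)=(1.7770,171.56°,0.6787) → tip=(-0.3581,0.0531,0.5257)
cmd 2: set κ=0.5592 → (κ,φ,ℓ)=(0.5592,171.56°,0.6787) → tip=(-0.1259,0.0187,0.6625)

-0.126 0.019 0.663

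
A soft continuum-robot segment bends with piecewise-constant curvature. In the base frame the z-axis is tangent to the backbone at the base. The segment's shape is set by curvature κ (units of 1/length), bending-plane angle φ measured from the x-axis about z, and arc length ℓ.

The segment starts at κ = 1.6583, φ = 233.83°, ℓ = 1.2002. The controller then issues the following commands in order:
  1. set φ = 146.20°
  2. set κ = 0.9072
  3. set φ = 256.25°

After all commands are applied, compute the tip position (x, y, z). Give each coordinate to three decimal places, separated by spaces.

initial: κ=1.6583, φ=233.83°, ℓ=1.2002
cmd 1: set φ=146.20° → (κ,φ,ℓ)=(1.6583,146.20°,1.2002) → tip=(-0.7052,0.4721,0.5507)
cmd 2: set κ=0.9072 → (κ,φ,ℓ)=(0.9072,146.20°,1.2002) → tip=(-0.4914,0.3290,0.9767)
cmd 3: set φ=256.25° → (κ,φ,ℓ)=(0.9072,256.25°,1.2002) → tip=(-0.1406,-0.5744,0.9767)

-0.141 -0.574 0.977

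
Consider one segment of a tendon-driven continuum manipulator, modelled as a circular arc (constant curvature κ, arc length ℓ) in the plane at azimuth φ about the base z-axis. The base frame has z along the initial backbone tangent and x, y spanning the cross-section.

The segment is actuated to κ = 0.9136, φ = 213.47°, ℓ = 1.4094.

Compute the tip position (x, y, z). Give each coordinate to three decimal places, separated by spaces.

-0.658 -0.435 1.051

θ = κ·ℓ = 0.9136 × 1.4094 = 1.28763 rad
ρ = (1 − cos θ)/κ = (1 − 0.27940)/0.9136 = 0.78875
z = sin θ / κ = 0.96017/0.9136 = 1.05098
x = ρ cos φ = 0.78875 × cos(213.47°) = -0.65795
y = ρ sin φ = 0.78875 × sin(213.47°) = -0.43500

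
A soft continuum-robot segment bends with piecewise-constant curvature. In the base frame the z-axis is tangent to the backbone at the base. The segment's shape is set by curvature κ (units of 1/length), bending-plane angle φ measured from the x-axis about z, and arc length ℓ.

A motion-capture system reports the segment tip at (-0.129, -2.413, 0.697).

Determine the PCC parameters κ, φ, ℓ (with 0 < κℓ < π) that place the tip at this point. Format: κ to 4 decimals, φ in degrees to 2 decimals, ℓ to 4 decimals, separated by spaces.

0.7641 266.94 3.3765

ρ = √(x²+y²) = √(-0.129² + -2.413²) = 2.41645
φ = atan2(y, x) mod 360° = atan2(-2.413, -0.129) = 266.9399°
|p|² = ρ² + z² = 2.41645² + 0.697² = 6.32502
κ = 2ρ / |p|² = 2×2.41645 / 6.32502 = 0.76409
θ = 2·atan2(ρ, z) = 2·atan2(2.41645, 0.697) = 2.57996 rad
ℓ = θ/κ = 2.57996/0.76409 = 3.37650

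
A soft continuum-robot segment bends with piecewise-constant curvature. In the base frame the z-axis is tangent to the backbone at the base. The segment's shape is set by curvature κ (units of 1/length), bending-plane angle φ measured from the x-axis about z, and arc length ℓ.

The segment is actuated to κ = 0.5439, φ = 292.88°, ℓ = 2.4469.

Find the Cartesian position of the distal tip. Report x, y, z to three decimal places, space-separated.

θ = κ·ℓ = 0.5439 × 2.4469 = 1.33087 rad
ρ = (1 − cos θ)/κ = (1 − 0.23763)/0.5439 = 1.40167
z = sin θ / κ = 0.97136/0.5439 = 1.78591
x = ρ cos φ = 1.40167 × cos(292.88°) = 0.54497
y = ρ sin φ = 1.40167 × sin(292.88°) = -1.29139

0.545 -1.291 1.786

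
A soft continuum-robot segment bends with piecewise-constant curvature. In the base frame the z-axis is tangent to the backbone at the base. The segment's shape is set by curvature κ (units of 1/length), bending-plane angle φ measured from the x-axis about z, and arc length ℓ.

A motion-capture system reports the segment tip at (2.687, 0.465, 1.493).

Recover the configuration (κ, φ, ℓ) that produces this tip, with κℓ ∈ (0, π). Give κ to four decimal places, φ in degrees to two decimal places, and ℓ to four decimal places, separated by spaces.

ρ = √(x²+y²) = √(2.687² + 0.465²) = 2.72694
φ = atan2(y, x) mod 360° = atan2(0.465, 2.687) = 9.8181°
|p|² = ρ² + z² = 2.72694² + 1.493² = 9.66524
κ = 2ρ / |p|² = 2×2.72694 / 9.66524 = 0.56428
θ = 2·atan2(ρ, z) = 2·atan2(2.72694, 1.493) = 2.13975 rad
ℓ = θ/κ = 2.13975/0.56428 = 3.79202

0.5643 9.82 3.7920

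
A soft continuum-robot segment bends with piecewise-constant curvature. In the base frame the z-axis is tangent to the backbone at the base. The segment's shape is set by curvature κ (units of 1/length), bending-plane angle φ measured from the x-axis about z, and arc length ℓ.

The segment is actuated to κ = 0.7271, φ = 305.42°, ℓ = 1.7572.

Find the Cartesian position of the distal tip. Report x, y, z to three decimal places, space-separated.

0.567 -0.797 1.317

θ = κ·ℓ = 0.7271 × 1.7572 = 1.27766 rad
ρ = (1 − cos θ)/κ = (1 − 0.28896)/0.7271 = 0.97792
z = sin θ / κ = 0.95734/0.7271 = 1.31666
x = ρ cos φ = 0.97792 × cos(305.42°) = 0.56677
y = ρ sin φ = 0.97792 × sin(305.42°) = -0.79693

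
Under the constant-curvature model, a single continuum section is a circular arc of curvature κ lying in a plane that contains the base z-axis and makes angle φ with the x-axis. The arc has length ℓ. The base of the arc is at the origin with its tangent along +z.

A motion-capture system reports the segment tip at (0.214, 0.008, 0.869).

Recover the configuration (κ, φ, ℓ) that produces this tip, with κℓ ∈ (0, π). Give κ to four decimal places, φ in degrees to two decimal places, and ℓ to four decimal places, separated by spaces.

ρ = √(x²+y²) = √(0.214² + 0.008²) = 0.21415
φ = atan2(y, x) mod 360° = atan2(0.008, 0.214) = 2.1409°
|p|² = ρ² + z² = 0.21415² + 0.869² = 0.80102
κ = 2ρ / |p|² = 2×0.21415 / 0.80102 = 0.53469
θ = 2·atan2(ρ, z) = 2·atan2(0.21415, 0.869) = 0.48324 rad
ℓ = θ/κ = 0.48324/0.53469 = 0.90377

0.5347 2.14 0.9038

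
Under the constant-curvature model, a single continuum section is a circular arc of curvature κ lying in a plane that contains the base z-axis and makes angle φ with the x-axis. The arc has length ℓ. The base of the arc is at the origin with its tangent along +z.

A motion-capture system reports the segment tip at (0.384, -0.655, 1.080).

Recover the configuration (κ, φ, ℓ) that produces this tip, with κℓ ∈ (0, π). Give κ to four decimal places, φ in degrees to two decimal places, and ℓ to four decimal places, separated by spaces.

0.8713 300.38 1.4066

ρ = √(x²+y²) = √(0.384² + -0.655²) = 0.75926
φ = atan2(y, x) mod 360° = atan2(-0.655, 0.384) = 300.3814°
|p|² = ρ² + z² = 0.75926² + 1.080² = 1.74288
κ = 2ρ / |p|² = 2×0.75926 / 1.74288 = 0.87127
θ = 2·atan2(ρ, z) = 2·atan2(0.75926, 1.080) = 1.22550 rad
ℓ = θ/κ = 1.22550/0.87127 = 1.40656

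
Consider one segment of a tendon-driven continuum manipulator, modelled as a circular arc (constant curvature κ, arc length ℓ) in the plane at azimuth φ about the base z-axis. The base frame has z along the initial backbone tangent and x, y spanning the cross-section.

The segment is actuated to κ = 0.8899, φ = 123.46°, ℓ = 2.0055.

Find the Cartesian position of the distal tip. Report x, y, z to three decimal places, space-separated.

θ = κ·ℓ = 0.8899 × 2.0055 = 1.78469 rad
ρ = (1 − cos θ)/κ = (1 − -0.21227)/0.8899 = 1.36226
z = sin θ / κ = 0.97721/0.8899 = 1.09811
x = ρ cos φ = 1.36226 × cos(123.46°) = -0.75109
y = ρ sin φ = 1.36226 × sin(123.46°) = 1.13649

-0.751 1.136 1.098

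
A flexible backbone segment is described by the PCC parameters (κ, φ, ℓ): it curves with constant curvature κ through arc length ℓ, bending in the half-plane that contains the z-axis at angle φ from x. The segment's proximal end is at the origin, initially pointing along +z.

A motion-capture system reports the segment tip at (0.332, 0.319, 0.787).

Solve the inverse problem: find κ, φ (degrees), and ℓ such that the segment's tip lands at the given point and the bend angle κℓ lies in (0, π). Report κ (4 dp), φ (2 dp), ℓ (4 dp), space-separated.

1.1076 43.86 0.9558

ρ = √(x²+y²) = √(0.332² + 0.319²) = 0.46042
φ = atan2(y, x) mod 360° = atan2(0.319, 0.332) = 43.8560°
|p|² = ρ² + z² = 0.46042² + 0.787² = 0.83135
κ = 2ρ / |p|² = 2×0.46042 / 0.83135 = 1.10763
θ = 2·atan2(ρ, z) = 2·atan2(0.46042, 0.787) = 1.05868 rad
ℓ = θ/κ = 1.05868/1.10763 = 0.95580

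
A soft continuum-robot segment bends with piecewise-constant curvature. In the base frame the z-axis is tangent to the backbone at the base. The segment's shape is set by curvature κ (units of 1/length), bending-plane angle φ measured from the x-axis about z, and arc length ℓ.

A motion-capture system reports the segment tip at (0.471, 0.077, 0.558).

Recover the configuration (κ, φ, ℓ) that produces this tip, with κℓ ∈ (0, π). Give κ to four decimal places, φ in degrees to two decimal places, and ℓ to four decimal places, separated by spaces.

1.7704 9.28 0.7993

ρ = √(x²+y²) = √(0.471² + 0.077²) = 0.47725
φ = atan2(y, x) mod 360° = atan2(0.077, 0.471) = 9.2847°
|p|² = ρ² + z² = 0.47725² + 0.558² = 0.53913
κ = 2ρ / |p|² = 2×0.47725 / 0.53913 = 1.77044
θ = 2·atan2(ρ, z) = 2·atan2(0.47725, 0.558) = 1.41512 rad
ℓ = θ/κ = 1.41512/1.77044 = 0.79930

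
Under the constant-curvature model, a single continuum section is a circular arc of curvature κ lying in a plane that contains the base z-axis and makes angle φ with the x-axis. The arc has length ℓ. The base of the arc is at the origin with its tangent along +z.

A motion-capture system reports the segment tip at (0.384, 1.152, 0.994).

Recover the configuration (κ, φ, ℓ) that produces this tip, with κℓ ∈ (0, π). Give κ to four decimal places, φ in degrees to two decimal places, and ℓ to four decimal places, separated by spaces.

0.9862 71.57 1.7944

ρ = √(x²+y²) = √(0.384² + 1.152²) = 1.21431
φ = atan2(y, x) mod 360° = atan2(1.152, 0.384) = 71.5651°
|p|² = ρ² + z² = 1.21431² + 0.994² = 2.46260
κ = 2ρ / |p|² = 2×1.21431 / 2.46260 = 0.98621
θ = 2·atan2(ρ, z) = 2·atan2(1.21431, 0.994) = 1.76967 rad
ℓ = θ/κ = 1.76967/0.98621 = 1.79442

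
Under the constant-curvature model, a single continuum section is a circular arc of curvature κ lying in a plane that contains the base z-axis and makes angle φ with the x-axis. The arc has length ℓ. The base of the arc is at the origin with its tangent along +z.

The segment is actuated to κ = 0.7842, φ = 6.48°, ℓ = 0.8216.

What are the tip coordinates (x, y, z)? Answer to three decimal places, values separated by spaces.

θ = κ·ℓ = 0.7842 × 0.8216 = 0.64430 rad
ρ = (1 − cos θ)/κ = (1 − 0.79952)/0.7842 = 0.25565
z = sin θ / κ = 0.60064/0.7842 = 0.76592
x = ρ cos φ = 0.25565 × cos(6.48°) = 0.25401
y = ρ sin φ = 0.25565 × sin(6.48°) = 0.02885

0.254 0.029 0.766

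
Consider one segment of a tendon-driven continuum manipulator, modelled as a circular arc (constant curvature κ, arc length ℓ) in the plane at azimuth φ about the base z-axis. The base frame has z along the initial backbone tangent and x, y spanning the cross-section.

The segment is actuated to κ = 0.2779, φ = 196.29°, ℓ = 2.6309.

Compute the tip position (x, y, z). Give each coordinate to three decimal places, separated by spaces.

θ = κ·ℓ = 0.2779 × 2.6309 = 0.73113 rad
ρ = (1 − cos θ)/κ = (1 − 0.74442)/0.2779 = 0.91968
z = sin θ / κ = 0.66771/0.2779 = 2.40270
x = ρ cos φ = 0.91968 × cos(196.29°) = -0.88275
y = ρ sin φ = 0.91968 × sin(196.29°) = -0.25797

-0.883 -0.258 2.403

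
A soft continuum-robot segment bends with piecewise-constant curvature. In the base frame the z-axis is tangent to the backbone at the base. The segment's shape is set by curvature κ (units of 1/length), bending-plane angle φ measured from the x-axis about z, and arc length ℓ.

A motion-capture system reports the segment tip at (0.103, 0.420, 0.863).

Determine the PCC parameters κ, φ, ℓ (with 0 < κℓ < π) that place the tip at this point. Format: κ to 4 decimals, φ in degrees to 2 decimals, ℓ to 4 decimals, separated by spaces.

ρ = √(x²+y²) = √(0.103² + 0.420²) = 0.43245
φ = atan2(y, x) mod 360° = atan2(0.420, 0.103) = 76.2208°
|p|² = ρ² + z² = 0.43245² + 0.863² = 0.93178
κ = 2ρ / |p|² = 2×0.43245 / 0.93178 = 0.92822
θ = 2·atan2(ρ, z) = 2·atan2(0.43245, 0.863) = 0.92905 rad
ℓ = θ/κ = 0.92905/0.92822 = 1.00090

0.9282 76.22 1.0009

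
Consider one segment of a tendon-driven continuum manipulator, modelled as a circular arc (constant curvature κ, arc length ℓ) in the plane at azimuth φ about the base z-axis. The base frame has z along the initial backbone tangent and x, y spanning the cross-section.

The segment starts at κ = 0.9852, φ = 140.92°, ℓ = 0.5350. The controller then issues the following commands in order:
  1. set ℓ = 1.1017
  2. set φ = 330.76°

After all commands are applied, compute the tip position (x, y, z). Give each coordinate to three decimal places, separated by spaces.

0.472 -0.264 0.898

initial: κ=0.9852, φ=140.92°, ℓ=0.5350
cmd 1: set ℓ=1.1017 → (κ,φ,ℓ)=(0.9852,140.92°,1.1017) → tip=(-0.4203,0.3413,0.8978)
cmd 2: set φ=330.76° → (κ,φ,ℓ)=(0.9852,330.76°,1.1017) → tip=(0.4725,-0.2645,0.8978)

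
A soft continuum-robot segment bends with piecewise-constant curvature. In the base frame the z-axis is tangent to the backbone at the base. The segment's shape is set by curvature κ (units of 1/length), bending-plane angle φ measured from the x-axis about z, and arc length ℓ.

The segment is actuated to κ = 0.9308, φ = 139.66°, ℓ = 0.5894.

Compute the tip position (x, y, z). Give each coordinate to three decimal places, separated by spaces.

θ = κ·ℓ = 0.9308 × 0.5894 = 0.54861 rad
ρ = (1 − cos θ)/κ = (1 − 0.85325)/0.9308 = 0.15766
z = sin θ / κ = 0.52150/0.9308 = 0.56028
x = ρ cos φ = 0.15766 × cos(139.66°) = -0.12017
y = ρ sin φ = 0.15766 × sin(139.66°) = 0.10206

-0.120 0.102 0.560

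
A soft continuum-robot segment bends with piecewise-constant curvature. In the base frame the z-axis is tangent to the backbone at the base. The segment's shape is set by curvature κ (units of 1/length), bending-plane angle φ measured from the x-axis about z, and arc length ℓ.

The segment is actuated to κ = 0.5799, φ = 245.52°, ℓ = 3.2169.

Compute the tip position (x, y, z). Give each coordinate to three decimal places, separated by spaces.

-0.922 -2.025 1.650

θ = κ·ℓ = 0.5799 × 3.2169 = 1.86548 rad
ρ = (1 − cos θ)/κ = (1 − -0.29044)/0.5799 = 2.22528
z = sin θ / κ = 0.95689/0.5799 = 1.65010
x = ρ cos φ = 2.22528 × cos(245.52°) = -0.92210
y = ρ sin φ = 2.22528 × sin(245.52°) = -2.02524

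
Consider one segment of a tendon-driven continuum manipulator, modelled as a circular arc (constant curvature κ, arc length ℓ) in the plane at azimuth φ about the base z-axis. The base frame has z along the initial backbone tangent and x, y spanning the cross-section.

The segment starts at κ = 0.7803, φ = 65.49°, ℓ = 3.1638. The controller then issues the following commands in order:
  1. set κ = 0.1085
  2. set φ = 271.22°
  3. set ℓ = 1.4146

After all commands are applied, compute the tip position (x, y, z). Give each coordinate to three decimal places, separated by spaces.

0.002 -0.108 1.409

initial: κ=0.7803, φ=65.49°, ℓ=3.1638
cmd 1: set κ=0.1085 → (κ,φ,ℓ)=(0.1085,65.49°,3.1638) → tip=(0.2231,0.4893,3.1020)
cmd 2: set φ=271.22° → (κ,φ,ℓ)=(0.1085,271.22°,3.1638) → tip=(0.0114,-0.5376,3.1020)
cmd 3: set ℓ=1.4146 → (κ,φ,ℓ)=(0.1085,271.22°,1.4146) → tip=(0.0023,-0.1083,1.4091)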